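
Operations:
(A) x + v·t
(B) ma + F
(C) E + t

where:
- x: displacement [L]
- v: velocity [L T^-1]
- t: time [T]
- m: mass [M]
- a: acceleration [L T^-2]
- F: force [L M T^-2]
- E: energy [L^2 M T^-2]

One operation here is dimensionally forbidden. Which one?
(C) E + t

(A) x + v·t: x [L] and v·t [L] — same dimensions ✓
(B) ma + F: ma [L M T^-2] and F [L M T^-2] — same dimensions ✓
(C) E + t: E [L^2 M T^-2] and t [T] — different dimensions cannot be added/subtracted ✗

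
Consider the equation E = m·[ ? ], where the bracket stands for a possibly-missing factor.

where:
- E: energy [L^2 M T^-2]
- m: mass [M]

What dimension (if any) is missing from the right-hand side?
[L^2 T^-2] — velocity squared (e.g. v²)

E has dimensions [L^2 M T^-2]; m has dimensions [M].
The bracketed factor must supply [L^2 M T^-2] / [M] = [L^2 T^-2].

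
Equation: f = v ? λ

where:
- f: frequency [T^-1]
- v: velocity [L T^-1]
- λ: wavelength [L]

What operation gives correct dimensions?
division (÷): f = v ÷ λ

f [T^-1]; v [L T^-1]; λ [L].
v × λ → [L^2 T^-1] ✗
v ÷ λ → [T^-1] ✓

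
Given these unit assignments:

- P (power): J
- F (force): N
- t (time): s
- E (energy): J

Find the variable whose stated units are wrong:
P

The variable P (power) should have units W, not J.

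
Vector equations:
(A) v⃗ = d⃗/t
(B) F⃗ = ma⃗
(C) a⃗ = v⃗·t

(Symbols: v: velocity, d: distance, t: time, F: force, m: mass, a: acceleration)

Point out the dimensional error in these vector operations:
(C) a⃗ = v⃗·t

(A) v⃗ = d⃗/t: LHS [L T^-1], RHS [L T^-1] ✓ — displacement (vector) divided by time (scalar)
(B) F⃗ = ma⃗: LHS [L M T^-2], RHS [L M T^-2] ✓ — Force and acceleration are vectors, mass is a scalar
(C) a⃗ = v⃗·t: LHS [L T^-2], RHS [L] ✗ — acceleration is velocity per time; should be v⃗/t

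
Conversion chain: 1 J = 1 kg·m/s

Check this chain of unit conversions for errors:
The chain is incorrect (it contains an error).

Incorrect: Joule is kg·m²/s², not kg·m/s (that is momentum)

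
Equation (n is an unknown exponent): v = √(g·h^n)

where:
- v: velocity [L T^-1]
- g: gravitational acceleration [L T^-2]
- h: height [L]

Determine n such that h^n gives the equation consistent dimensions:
n = 1

v has dimensions [L T^-1]; h has dimensions [L].
With n = 1: √(g·h^1) has dimensions [L T^-1], matching the LHS ✓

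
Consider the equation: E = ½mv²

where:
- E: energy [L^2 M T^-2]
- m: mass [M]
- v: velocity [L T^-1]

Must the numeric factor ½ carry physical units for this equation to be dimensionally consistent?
No

E has dimensions [L^2 M T^-2] and mv² already has dimensions [L^2 M T^-2], so the equation balances without ½ contributing any dimensions. ½ is a pure (dimensionless) number; changing or removing it would not affect dimensional consistency.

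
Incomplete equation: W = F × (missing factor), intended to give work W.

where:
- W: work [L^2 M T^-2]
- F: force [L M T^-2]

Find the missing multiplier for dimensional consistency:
d (distance), dimensions [L]

W has dimensions [L^2 M T^-2] and F has dimensions [L M T^-2].
The missing factor must have dimensions [L^2 M T^-2] / [L M T^-2] = [L], i.e. distance (d).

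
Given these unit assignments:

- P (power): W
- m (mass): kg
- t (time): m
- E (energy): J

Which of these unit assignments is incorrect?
t

The variable t (time) should have units s, not m.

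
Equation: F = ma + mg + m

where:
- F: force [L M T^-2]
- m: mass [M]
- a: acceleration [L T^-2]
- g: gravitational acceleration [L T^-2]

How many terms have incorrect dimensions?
1

LHS F: [L M T^-2]
- ma: [L M T^-2] ✓
- mg: [L M T^-2] ✓
- m: [M] ✗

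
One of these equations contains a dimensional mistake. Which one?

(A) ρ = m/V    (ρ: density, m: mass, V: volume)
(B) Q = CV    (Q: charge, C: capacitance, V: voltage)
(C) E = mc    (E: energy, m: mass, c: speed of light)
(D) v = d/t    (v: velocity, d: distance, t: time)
(C) E = mc

The equation (C) E = mc is dimensionally incorrect.

LHS (E): [L^2 M T^-2]
RHS (mc): [L M T^-1] ✗

The dimensions do not match. The other three equations balance.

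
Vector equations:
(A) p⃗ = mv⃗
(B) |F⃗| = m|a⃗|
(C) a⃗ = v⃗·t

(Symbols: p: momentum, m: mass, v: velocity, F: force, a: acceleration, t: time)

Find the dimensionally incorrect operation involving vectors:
(C) a⃗ = v⃗·t

(A) p⃗ = mv⃗: LHS [L M T^-1], RHS [L M T^-1] ✓ — mass (scalar) times velocity (vector)
(B) |F⃗| = m|a⃗|: LHS [L M T^-2], RHS [L M T^-2] ✓ — magnitudes of vectors are scalars
(C) a⃗ = v⃗·t: LHS [L T^-2], RHS [L] ✗ — acceleration is velocity per time; should be v⃗/t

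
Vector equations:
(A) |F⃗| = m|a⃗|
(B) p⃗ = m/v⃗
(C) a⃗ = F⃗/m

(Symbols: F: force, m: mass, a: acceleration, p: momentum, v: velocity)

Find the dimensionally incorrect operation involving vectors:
(B) p⃗ = m/v⃗

(A) |F⃗| = m|a⃗|: LHS [L M T^-2], RHS [L M T^-2] ✓ — magnitudes of vectors are scalars
(B) p⃗ = m/v⃗: LHS [L M T^-1], RHS [L^-1 M T] ✗ — momentum is mass times velocity; should be mv⃗ (and division by a vector is undefined)
(C) a⃗ = F⃗/m: LHS [L T^-2], RHS [L T^-2] ✓ — force (vector) divided by mass (scalar)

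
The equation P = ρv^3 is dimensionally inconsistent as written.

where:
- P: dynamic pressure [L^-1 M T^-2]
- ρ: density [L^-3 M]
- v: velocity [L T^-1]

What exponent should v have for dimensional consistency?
The exponent of v should be 2: P = ρv^2

The LHS P has dimensions [L^-1 M T^-2]; v has dimensions [L T^-1].
As written, the RHS ρv^3 (exponent 3 on v) has dimensions [M T^-3], which does not match.
With exponent 2, the RHS ρv^2 has dimensions [L^-1 M T^-2], matching the LHS.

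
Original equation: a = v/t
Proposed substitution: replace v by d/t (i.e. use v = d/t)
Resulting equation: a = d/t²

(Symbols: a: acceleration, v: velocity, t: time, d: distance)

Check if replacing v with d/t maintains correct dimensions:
Yes

[v] = [L T^-1] and [d/t] = [L T^-1]. These match, so the substitution replaces a quantity by one of the same dimensions and the result a = d/t² has LHS [L T^-2] vs RHS [L T^-2] — still consistent.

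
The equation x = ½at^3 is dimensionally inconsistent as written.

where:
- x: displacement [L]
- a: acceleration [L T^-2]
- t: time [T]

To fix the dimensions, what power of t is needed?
The exponent of t should be 2: x = ½at^2

The LHS x has dimensions [L]; t has dimensions [T].
As written, the RHS ½at^3 (exponent 3 on t) has dimensions [L T], which does not match.
With exponent 2, the RHS ½at^2 has dimensions [L], matching the LHS.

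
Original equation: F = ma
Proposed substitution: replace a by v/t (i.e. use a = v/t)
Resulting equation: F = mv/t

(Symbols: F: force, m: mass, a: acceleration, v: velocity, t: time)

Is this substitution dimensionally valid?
Yes

[a] = [L T^-2] and [v/t] = [L T^-2]. These match, so the substitution replaces a quantity by one of the same dimensions and the result F = mv/t has LHS [L M T^-2] vs RHS [L M T^-2] — still consistent.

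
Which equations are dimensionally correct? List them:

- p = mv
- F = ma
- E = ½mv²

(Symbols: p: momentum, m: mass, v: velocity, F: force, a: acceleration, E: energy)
Dimensionally correct: p = mv, F = ma, E = ½mv²
Dimensionally incorrect: none
Ordered (correct first, then incorrect): p = mv, F = ma, E = ½mv²

- p = mv: LHS [L M T^-1], RHS [L M T^-1] → correct ✓
- F = ma: LHS [L M T^-2], RHS [L M T^-2] → correct ✓
- E = ½mv²: LHS [L^2 M T^-2], RHS [L^2 M T^-2] → correct ✓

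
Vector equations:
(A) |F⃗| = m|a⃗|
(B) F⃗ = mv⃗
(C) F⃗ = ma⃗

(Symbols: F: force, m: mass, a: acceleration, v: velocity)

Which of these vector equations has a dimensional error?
(B) F⃗ = mv⃗

(A) |F⃗| = m|a⃗|: LHS [L M T^-2], RHS [L M T^-2] ✓ — magnitudes of vectors are scalars
(B) F⃗ = mv⃗: LHS [L M T^-2], RHS [L M T^-1] ✗ — mass times velocity is momentum, not force; should be ma⃗
(C) F⃗ = ma⃗: LHS [L M T^-2], RHS [L M T^-2] ✓ — Force and acceleration are vectors, mass is a scalar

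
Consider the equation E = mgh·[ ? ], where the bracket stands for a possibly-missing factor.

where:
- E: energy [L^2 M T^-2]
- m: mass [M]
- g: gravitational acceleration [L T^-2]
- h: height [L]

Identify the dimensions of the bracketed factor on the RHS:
Nothing is missing — the bracketed factor must be dimensionless.

E has dimensions [L^2 M T^-2] and mgh already has dimensions [L^2 M T^-2], so E = mgh is dimensionally complete.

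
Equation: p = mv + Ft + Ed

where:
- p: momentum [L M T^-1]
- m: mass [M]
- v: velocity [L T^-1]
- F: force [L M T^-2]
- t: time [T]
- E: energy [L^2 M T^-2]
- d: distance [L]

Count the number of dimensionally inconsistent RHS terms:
1

LHS p: [L M T^-1]
- mv: [L M T^-1] ✓
- Ft: [L M T^-1] ✓
- Ed: [L^3 M T^-2] ✗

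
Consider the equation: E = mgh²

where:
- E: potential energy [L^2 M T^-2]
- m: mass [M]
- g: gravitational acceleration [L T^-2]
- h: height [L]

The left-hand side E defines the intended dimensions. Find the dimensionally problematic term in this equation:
The right-hand side term mgh²

E has dimensions [L^2 M T^-2], but mgh² has dimensions [L^3 M T^-2], so the term mgh² is dimensionally wrong for E.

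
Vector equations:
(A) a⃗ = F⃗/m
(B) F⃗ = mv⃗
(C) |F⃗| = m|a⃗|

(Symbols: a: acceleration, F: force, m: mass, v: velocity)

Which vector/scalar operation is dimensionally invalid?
(B) F⃗ = mv⃗

(A) a⃗ = F⃗/m: LHS [L T^-2], RHS [L T^-2] ✓ — force (vector) divided by mass (scalar)
(B) F⃗ = mv⃗: LHS [L M T^-2], RHS [L M T^-1] ✗ — mass times velocity is momentum, not force; should be ma⃗
(C) |F⃗| = m|a⃗|: LHS [L M T^-2], RHS [L M T^-2] ✓ — magnitudes of vectors are scalars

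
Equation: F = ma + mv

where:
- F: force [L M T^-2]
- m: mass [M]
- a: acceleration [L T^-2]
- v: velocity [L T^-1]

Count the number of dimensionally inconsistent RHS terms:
1

LHS F: [L M T^-2]
- ma: [L M T^-2] ✓
- mv: [L M T^-1] ✗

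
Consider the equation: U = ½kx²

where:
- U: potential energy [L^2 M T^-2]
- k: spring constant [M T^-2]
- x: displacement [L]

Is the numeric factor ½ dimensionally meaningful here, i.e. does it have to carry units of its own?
No

U has dimensions [L^2 M T^-2] and kx² already has dimensions [L^2 M T^-2], so the equation balances without ½ contributing any dimensions. ½ is a pure (dimensionless) number; changing or removing it would not affect dimensional consistency.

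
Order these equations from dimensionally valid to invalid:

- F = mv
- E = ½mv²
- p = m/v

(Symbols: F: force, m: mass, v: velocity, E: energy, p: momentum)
Dimensionally correct: E = ½mv²
Dimensionally incorrect: F = mv, p = m/v
Ordered (correct first, then incorrect): E = ½mv², F = mv, p = m/v

- F = mv: LHS [L M T^-2], RHS [L M T^-1] → incorrect ✗
- E = ½mv²: LHS [L^2 M T^-2], RHS [L^2 M T^-2] → correct ✓
- p = m/v: LHS [L M T^-1], RHS [L^-1 M T] → incorrect ✗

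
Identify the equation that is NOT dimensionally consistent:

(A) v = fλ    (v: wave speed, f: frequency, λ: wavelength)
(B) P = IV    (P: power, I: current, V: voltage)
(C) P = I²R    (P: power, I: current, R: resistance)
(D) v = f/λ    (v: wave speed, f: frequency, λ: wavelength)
(D) v = f/λ

The equation (D) v = f/λ is dimensionally incorrect.

LHS (v): [L T^-1]
RHS (f/λ): [L^-1 T^-1] ✗

The dimensions do not match. The other three equations balance.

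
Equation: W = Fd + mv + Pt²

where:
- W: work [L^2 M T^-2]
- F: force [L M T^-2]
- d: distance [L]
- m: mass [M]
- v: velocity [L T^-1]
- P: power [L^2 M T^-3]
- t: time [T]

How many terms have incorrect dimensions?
2

LHS W: [L^2 M T^-2]
- Fd: [L^2 M T^-2] ✓
- mv: [L M T^-1] ✗
- Pt²: [L^2 M T^-1] ✗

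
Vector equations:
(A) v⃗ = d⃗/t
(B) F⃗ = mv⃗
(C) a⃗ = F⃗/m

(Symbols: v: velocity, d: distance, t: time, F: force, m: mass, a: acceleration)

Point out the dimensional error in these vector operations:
(B) F⃗ = mv⃗

(A) v⃗ = d⃗/t: LHS [L T^-1], RHS [L T^-1] ✓ — displacement (vector) divided by time (scalar)
(B) F⃗ = mv⃗: LHS [L M T^-2], RHS [L M T^-1] ✗ — mass times velocity is momentum, not force; should be ma⃗
(C) a⃗ = F⃗/m: LHS [L T^-2], RHS [L T^-2] ✓ — force (vector) divided by mass (scalar)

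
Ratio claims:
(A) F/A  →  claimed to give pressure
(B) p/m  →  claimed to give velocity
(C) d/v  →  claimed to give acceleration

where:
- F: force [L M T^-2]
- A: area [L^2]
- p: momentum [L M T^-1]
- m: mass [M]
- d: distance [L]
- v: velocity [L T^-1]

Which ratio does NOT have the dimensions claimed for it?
(C) d/v does not give acceleration

(A) F/A: [L^-1 M T^-2] = pressure [L^-1 M T^-2] ✓
(B) p/m: [L T^-1] = velocity [L T^-1] ✓
(C) d/v: [T] ≠ acceleration [L T^-2] ✗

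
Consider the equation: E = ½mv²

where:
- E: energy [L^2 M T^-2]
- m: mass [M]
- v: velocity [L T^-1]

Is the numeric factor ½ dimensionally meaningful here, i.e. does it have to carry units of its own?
No

E has dimensions [L^2 M T^-2] and mv² already has dimensions [L^2 M T^-2], so the equation balances without ½ contributing any dimensions. ½ is a pure (dimensionless) number; changing or removing it would not affect dimensional consistency.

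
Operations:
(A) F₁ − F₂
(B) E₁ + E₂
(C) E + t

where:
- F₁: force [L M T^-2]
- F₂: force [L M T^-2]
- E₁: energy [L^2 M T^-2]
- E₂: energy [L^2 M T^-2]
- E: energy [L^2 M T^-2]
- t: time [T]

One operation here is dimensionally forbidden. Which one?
(C) E + t

(A) F₁ − F₂: F₁ [L M T^-2] and F₂ [L M T^-2] — same dimensions ✓
(B) E₁ + E₂: E₁ [L^2 M T^-2] and E₂ [L^2 M T^-2] — same dimensions ✓
(C) E + t: E [L^2 M T^-2] and t [T] — different dimensions cannot be added/subtracted ✗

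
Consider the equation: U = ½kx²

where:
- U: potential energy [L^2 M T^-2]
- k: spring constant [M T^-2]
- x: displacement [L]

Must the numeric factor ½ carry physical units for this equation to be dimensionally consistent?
No

U has dimensions [L^2 M T^-2] and kx² already has dimensions [L^2 M T^-2], so the equation balances without ½ contributing any dimensions. ½ is a pure (dimensionless) number; changing or removing it would not affect dimensional consistency.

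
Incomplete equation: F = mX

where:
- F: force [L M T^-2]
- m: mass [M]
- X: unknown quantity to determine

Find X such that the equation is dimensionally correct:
X = a (acceleration), dimensions [L T^-2]

F has dimensions [L M T^-2]; the rest of the RHS (m) has dimensions [M].
So X must have dimensions [L T^-2] — X = a (acceleration).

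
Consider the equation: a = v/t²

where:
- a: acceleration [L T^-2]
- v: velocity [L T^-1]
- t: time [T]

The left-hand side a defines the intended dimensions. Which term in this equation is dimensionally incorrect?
The right-hand side term v/t²

a has dimensions [L T^-2], but v/t² has dimensions [L T^-3], so the term v/t² is dimensionally wrong for a.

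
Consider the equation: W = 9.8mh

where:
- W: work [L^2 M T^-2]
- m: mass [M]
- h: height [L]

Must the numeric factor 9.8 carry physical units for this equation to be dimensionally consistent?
Yes

W has dimensions [L^2 M T^-2], while mh alone has dimensions [L M]. For the equation to balance, the factor 9.8 must carry dimensions [L T^-2] — it is a dimensional constant (a numerical value of a physical quantity with its units suppressed), not a pure number.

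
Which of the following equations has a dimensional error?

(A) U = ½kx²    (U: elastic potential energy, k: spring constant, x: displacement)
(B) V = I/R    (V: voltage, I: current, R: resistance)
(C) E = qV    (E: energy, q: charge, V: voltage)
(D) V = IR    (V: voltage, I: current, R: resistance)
(B) V = I/R

The equation (B) V = I/R is dimensionally incorrect.

LHS (V): [I^-1 L^2 M T^-3]
RHS (I/R): [I^3 L^-2 M^-1 T^3] ✗

The dimensions do not match. The other three equations balance.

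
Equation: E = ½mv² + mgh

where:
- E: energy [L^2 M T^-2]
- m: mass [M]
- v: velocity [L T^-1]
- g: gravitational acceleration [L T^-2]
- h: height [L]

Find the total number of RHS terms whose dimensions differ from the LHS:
0

LHS E: [L^2 M T^-2]
- ½mv²: [L^2 M T^-2] ✓
- mgh: [L^2 M T^-2] ✓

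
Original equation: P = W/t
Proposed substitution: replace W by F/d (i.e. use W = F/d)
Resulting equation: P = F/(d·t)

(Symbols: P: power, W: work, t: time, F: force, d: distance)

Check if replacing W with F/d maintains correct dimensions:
No

[W] = [L^2 M T^-2] and [F/d] = [M T^-2]. These differ, so the substitution replaces a quantity by one of different dimensions and the result P = F/(d·t) has LHS [L^2 M T^-3] vs RHS [M T^-3] — inconsistent.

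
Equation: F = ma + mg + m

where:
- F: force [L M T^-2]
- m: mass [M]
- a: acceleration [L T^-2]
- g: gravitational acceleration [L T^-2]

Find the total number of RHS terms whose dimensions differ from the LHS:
1

LHS F: [L M T^-2]
- ma: [L M T^-2] ✓
- mg: [L M T^-2] ✓
- m: [M] ✗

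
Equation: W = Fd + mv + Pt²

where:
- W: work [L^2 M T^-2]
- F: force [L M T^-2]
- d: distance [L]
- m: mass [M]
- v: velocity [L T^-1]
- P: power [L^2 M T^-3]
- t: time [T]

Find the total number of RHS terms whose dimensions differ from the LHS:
2

LHS W: [L^2 M T^-2]
- Fd: [L^2 M T^-2] ✓
- mv: [L M T^-1] ✗
- Pt²: [L^2 M T^-1] ✗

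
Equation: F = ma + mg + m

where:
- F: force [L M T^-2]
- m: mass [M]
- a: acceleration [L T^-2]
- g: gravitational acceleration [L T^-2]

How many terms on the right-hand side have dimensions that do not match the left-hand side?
1

LHS F: [L M T^-2]
- ma: [L M T^-2] ✓
- mg: [L M T^-2] ✓
- m: [M] ✗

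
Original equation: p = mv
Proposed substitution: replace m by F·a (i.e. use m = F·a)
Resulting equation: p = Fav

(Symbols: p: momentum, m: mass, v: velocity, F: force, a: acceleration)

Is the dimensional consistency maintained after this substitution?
No

[m] = [M] and [F·a] = [L^2 M T^-4]. These differ, so the substitution replaces a quantity by one of different dimensions and the result p = Fav has LHS [L M T^-1] vs RHS [L^3 M T^-5] — inconsistent.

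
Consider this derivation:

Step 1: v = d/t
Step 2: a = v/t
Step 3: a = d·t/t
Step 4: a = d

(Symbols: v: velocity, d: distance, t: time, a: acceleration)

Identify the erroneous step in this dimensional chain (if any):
Step 3

Step 1: v = d/t → LHS [L T^-1], RHS [L T^-1] ✓
Step 2: a = v/t → LHS [L T^-2], RHS [L T^-2] ✓
Step 3: a = d·t/t → LHS [L T^-2], RHS [L] ✗

The first dimensional inconsistency appears in step 3: a = d·t/t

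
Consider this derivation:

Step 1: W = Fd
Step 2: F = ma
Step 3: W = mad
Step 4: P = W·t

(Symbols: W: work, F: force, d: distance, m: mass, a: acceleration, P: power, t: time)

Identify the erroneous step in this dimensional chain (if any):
Step 4

Step 1: W = Fd → LHS [L^2 M T^-2], RHS [L^2 M T^-2] ✓
Step 2: F = ma → LHS [L M T^-2], RHS [L M T^-2] ✓
Step 3: W = mad → LHS [L^2 M T^-2], RHS [L^2 M T^-2] ✓
Step 4: P = W·t → LHS [L^2 M T^-3], RHS [L^2 M T^-1] ✗

The first dimensional inconsistency appears in step 4: P = W·t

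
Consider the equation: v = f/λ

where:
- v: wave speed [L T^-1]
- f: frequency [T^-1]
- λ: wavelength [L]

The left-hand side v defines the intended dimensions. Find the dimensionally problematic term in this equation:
The right-hand side term f/λ

v has dimensions [L T^-1], but f/λ has dimensions [L^-1 T^-1], so the term f/λ is dimensionally wrong for v.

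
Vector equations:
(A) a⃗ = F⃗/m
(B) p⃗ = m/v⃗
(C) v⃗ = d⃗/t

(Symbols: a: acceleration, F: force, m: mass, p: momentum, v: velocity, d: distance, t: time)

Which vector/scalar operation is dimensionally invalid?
(B) p⃗ = m/v⃗

(A) a⃗ = F⃗/m: LHS [L T^-2], RHS [L T^-2] ✓ — force (vector) divided by mass (scalar)
(B) p⃗ = m/v⃗: LHS [L M T^-1], RHS [L^-1 M T] ✗ — momentum is mass times velocity; should be mv⃗ (and division by a vector is undefined)
(C) v⃗ = d⃗/t: LHS [L T^-1], RHS [L T^-1] ✓ — displacement (vector) divided by time (scalar)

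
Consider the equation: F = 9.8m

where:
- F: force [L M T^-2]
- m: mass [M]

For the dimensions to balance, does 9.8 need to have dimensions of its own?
Yes

F has dimensions [L M T^-2], while m alone has dimensions [M]. For the equation to balance, the factor 9.8 must carry dimensions [L T^-2] — it is a dimensional constant (a numerical value of a physical quantity with its units suppressed), not a pure number.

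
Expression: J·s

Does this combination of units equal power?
No

The expression J·s has dimensions [L^2 M T^-1], but power has dimensions [L^2 M T^-3].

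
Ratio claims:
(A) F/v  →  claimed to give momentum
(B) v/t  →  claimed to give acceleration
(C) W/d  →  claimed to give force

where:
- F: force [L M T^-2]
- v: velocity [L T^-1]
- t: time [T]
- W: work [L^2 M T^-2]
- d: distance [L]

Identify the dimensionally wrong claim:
(A) F/v does not give momentum

(A) F/v: [M T^-1] ≠ momentum [L M T^-1] ✗
(B) v/t: [L T^-2] = acceleration [L T^-2] ✓
(C) W/d: [L M T^-2] = force [L M T^-2] ✓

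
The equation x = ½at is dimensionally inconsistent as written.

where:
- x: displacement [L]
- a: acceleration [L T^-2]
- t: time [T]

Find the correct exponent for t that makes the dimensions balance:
The exponent of t should be 2: x = ½at^2

The LHS x has dimensions [L]; t has dimensions [T].
As written, the RHS ½at (exponent 1 on t) has dimensions [L T^-1], which does not match.
With exponent 2, the RHS ½at^2 has dimensions [L], matching the LHS.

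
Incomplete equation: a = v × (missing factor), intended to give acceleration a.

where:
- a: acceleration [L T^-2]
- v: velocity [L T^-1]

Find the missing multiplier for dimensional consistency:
1/t (inverse time), dimensions [T^-1]

a has dimensions [L T^-2] and v has dimensions [L T^-1].
The missing factor must have dimensions [L T^-2] / [L T^-1] = [T^-1], i.e. inverse time (1/t).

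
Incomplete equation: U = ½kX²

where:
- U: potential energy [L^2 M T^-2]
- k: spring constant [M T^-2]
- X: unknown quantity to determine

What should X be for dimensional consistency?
X = x (displacement), dimensions [L]

U has dimensions [L^2 M T^-2]; the rest of the RHS (½k) has dimensions [M T^-2].
So X² must have dimensions [L^2], i.e. X has dimensions [L] — X = x (displacement).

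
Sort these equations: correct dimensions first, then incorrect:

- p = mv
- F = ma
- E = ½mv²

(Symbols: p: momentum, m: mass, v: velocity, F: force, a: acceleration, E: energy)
Dimensionally correct: p = mv, F = ma, E = ½mv²
Dimensionally incorrect: none
Ordered (correct first, then incorrect): p = mv, F = ma, E = ½mv²

- p = mv: LHS [L M T^-1], RHS [L M T^-1] → correct ✓
- F = ma: LHS [L M T^-2], RHS [L M T^-2] → correct ✓
- E = ½mv²: LHS [L^2 M T^-2], RHS [L^2 M T^-2] → correct ✓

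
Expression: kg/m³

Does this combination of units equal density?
Yes

The expression kg/m³ has dimensions [L^-3 M], which is exactly density [L^-3 M].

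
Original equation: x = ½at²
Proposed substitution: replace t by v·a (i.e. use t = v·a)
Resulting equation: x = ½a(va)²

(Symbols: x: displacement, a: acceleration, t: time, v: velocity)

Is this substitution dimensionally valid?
No

[t] = [T] and [v·a] = [L^2 T^-3]. These differ, so the substitution replaces a quantity by one of different dimensions and the result x = ½a(va)² has LHS [L] vs RHS [L^5 T^-8] — inconsistent.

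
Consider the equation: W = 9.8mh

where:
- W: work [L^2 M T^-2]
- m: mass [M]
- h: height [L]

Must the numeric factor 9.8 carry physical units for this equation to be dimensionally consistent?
Yes

W has dimensions [L^2 M T^-2], while mh alone has dimensions [L M]. For the equation to balance, the factor 9.8 must carry dimensions [L T^-2] — it is a dimensional constant (a numerical value of a physical quantity with its units suppressed), not a pure number.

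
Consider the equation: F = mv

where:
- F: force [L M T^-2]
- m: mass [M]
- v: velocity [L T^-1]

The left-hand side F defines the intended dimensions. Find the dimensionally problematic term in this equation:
The right-hand side term mv

F has dimensions [L M T^-2], but mv has dimensions [L M T^-1], so the term mv is dimensionally wrong for F.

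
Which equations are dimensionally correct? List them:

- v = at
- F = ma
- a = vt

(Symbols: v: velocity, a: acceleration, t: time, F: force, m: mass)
Dimensionally correct: v = at, F = ma
Dimensionally incorrect: a = vt
Ordered (correct first, then incorrect): v = at, F = ma, a = vt

- v = at: LHS [L T^-1], RHS [L T^-1] → correct ✓
- F = ma: LHS [L M T^-2], RHS [L M T^-2] → correct ✓
- a = vt: LHS [L T^-2], RHS [L] → incorrect ✗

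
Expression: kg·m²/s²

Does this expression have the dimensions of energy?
Yes

The expression kg·m²/s² has dimensions [L^2 M T^-2], which is exactly energy [L^2 M T^-2].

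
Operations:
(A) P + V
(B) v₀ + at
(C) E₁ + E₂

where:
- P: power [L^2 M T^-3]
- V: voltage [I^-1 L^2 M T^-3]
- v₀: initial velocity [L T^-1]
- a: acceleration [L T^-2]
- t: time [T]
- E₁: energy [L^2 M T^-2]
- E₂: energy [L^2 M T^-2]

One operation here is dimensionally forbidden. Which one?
(A) P + V

(A) P + V: P [L^2 M T^-3] and V [I^-1 L^2 M T^-3] — different dimensions cannot be added/subtracted ✗
(B) v₀ + at: v₀ [L T^-1] and at [L T^-1] — same dimensions ✓
(C) E₁ + E₂: E₁ [L^2 M T^-2] and E₂ [L^2 M T^-2] — same dimensions ✓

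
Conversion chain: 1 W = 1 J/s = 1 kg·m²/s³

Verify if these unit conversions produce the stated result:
The chain is correct (no errors).

Correct: Watt is Joule per second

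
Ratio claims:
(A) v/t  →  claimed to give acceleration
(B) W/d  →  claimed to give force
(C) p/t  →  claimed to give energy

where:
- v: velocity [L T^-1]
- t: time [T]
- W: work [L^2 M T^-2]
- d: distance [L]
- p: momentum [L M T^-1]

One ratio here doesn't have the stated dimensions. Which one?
(C) p/t does not give energy

(A) v/t: [L T^-2] = acceleration [L T^-2] ✓
(B) W/d: [L M T^-2] = force [L M T^-2] ✓
(C) p/t: [L M T^-2] ≠ energy [L^2 M T^-2] ✗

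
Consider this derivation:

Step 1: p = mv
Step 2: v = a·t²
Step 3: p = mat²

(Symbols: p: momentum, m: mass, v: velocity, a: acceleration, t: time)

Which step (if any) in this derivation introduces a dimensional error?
Step 2

Step 1: p = mv → LHS [L M T^-1], RHS [L M T^-1] ✓
Step 2: v = a·t² → LHS [L T^-1], RHS [L] ✗

The first dimensional inconsistency appears in step 2: v = a·t²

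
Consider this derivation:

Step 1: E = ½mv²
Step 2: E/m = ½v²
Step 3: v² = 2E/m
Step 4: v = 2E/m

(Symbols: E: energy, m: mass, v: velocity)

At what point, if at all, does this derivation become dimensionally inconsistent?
Step 4

Step 1: E = ½mv² → LHS [L^2 M T^-2], RHS [L^2 M T^-2] ✓
Step 2: E/m = ½v² → LHS [L^2 T^-2], RHS [L^2 T^-2] ✓
Step 3: v² = 2E/m → LHS [L^2 T^-2], RHS [L^2 T^-2] ✓
Step 4: v = 2E/m → LHS [L T^-1], RHS [L^2 T^-2] ✗

The first dimensional inconsistency appears in step 4: v = 2E/m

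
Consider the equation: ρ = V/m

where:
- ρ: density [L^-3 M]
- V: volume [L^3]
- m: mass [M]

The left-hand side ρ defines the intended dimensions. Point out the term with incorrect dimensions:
The right-hand side term V/m

ρ has dimensions [L^-3 M], but V/m has dimensions [L^3 M^-1], so the term V/m is dimensionally wrong for ρ.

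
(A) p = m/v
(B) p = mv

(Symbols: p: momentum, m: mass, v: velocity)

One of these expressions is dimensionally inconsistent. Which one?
(A)

(A) p = m/v: LHS [L M T^-1], RHS [L^-1 M T] ✗
(B) p = mv: LHS [L M T^-1], RHS [L M T^-1] ✓

Expression (A) p = m/v is dimensionally incorrect.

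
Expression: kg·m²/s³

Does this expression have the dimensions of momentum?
No

The expression kg·m²/s³ has dimensions [L^2 M T^-3], but momentum has dimensions [L M T^-1].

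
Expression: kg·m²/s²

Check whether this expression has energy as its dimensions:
Yes

The expression kg·m²/s² has dimensions [L^2 M T^-2], which is exactly energy [L^2 M T^-2].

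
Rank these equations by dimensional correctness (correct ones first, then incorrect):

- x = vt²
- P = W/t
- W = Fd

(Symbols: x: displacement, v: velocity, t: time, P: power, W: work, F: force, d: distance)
Dimensionally correct: P = W/t, W = Fd
Dimensionally incorrect: x = vt²
Ordered (correct first, then incorrect): P = W/t, W = Fd, x = vt²

- x = vt²: LHS [L], RHS [L T] → incorrect ✗
- P = W/t: LHS [L^2 M T^-3], RHS [L^2 M T^-3] → correct ✓
- W = Fd: LHS [L^2 M T^-2], RHS [L^2 M T^-2] → correct ✓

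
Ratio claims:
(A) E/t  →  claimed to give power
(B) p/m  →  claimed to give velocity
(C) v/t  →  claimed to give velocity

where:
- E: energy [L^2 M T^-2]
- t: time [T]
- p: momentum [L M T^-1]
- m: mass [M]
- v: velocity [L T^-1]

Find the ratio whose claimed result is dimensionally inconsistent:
(C) v/t does not give velocity

(A) E/t: [L^2 M T^-3] = power [L^2 M T^-3] ✓
(B) p/m: [L T^-1] = velocity [L T^-1] ✓
(C) v/t: [L T^-2] ≠ velocity [L T^-1] ✗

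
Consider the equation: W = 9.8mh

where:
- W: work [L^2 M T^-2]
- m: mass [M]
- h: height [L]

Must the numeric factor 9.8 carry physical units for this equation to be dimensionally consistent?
Yes

W has dimensions [L^2 M T^-2], while mh alone has dimensions [L M]. For the equation to balance, the factor 9.8 must carry dimensions [L T^-2] — it is a dimensional constant (a numerical value of a physical quantity with its units suppressed), not a pure number.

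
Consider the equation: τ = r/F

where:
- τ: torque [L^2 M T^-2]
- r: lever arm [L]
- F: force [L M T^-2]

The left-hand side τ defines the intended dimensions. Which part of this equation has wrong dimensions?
The right-hand side term r/F

τ has dimensions [L^2 M T^-2], but r/F has dimensions [M^-1 T^2], so the term r/F is dimensionally wrong for τ.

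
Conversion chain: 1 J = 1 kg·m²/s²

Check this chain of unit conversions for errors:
The chain is correct (no errors).

Correct: Joule is defined as kg·m²/s²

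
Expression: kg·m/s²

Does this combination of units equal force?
Yes

The expression kg·m/s² has dimensions [L M T^-2], which is exactly force [L M T^-2].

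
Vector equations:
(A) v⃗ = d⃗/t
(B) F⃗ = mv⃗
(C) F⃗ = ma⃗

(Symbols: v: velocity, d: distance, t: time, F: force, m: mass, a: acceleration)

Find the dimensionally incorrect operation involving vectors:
(B) F⃗ = mv⃗

(A) v⃗ = d⃗/t: LHS [L T^-1], RHS [L T^-1] ✓ — displacement (vector) divided by time (scalar)
(B) F⃗ = mv⃗: LHS [L M T^-2], RHS [L M T^-1] ✗ — mass times velocity is momentum, not force; should be ma⃗
(C) F⃗ = ma⃗: LHS [L M T^-2], RHS [L M T^-2] ✓ — Force and acceleration are vectors, mass is a scalar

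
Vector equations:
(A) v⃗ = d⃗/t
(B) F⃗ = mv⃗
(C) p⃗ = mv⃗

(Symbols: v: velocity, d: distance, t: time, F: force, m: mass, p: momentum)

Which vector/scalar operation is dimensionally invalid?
(B) F⃗ = mv⃗

(A) v⃗ = d⃗/t: LHS [L T^-1], RHS [L T^-1] ✓ — displacement (vector) divided by time (scalar)
(B) F⃗ = mv⃗: LHS [L M T^-2], RHS [L M T^-1] ✗ — mass times velocity is momentum, not force; should be ma⃗
(C) p⃗ = mv⃗: LHS [L M T^-1], RHS [L M T^-1] ✓ — mass (scalar) times velocity (vector)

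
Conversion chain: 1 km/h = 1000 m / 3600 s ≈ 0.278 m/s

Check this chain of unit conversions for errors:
The chain is correct (no errors).

Correct: 1 km = 1000 m, 1 h = 3600 s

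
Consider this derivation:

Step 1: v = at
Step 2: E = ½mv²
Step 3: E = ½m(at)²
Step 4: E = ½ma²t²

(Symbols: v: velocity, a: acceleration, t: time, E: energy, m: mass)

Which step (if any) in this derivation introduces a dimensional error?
No step introduces an error — all steps are dimensionally consistent.

Step 1: v = at → LHS [L T^-1], RHS [L T^-1] ✓
Step 2: E = ½mv² → LHS [L^2 M T^-2], RHS [L^2 M T^-2] ✓
Step 3: E = ½m(at)² → LHS [L^2 M T^-2], RHS [L^2 M T^-2] ✓
Step 4: E = ½ma²t² → LHS [L^2 M T^-2], RHS [L^2 M T^-2] ✓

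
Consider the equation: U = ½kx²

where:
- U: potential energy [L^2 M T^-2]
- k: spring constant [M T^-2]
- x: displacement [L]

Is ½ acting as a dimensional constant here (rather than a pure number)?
No

U has dimensions [L^2 M T^-2] and kx² already has dimensions [L^2 M T^-2], so the equation balances without ½ contributing any dimensions. ½ is a pure (dimensionless) number; changing or removing it would not affect dimensional consistency.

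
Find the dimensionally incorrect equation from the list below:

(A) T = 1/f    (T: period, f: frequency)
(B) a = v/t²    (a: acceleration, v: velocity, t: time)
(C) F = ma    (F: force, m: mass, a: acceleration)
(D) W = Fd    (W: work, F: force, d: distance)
(B) a = v/t²

The equation (B) a = v/t² is dimensionally incorrect.

LHS (a): [L T^-2]
RHS (v/t²): [L T^-3] ✗

The dimensions do not match. The other three equations balance.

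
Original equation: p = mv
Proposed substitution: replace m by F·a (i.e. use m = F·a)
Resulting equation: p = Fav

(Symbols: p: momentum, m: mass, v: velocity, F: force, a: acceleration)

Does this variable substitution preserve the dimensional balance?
No

[m] = [M] and [F·a] = [L^2 M T^-4]. These differ, so the substitution replaces a quantity by one of different dimensions and the result p = Fav has LHS [L M T^-1] vs RHS [L^3 M T^-5] — inconsistent.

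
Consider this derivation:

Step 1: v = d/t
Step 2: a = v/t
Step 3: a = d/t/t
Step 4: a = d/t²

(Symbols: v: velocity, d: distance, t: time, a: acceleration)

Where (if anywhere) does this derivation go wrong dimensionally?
No step introduces an error — all steps are dimensionally consistent.

Step 1: v = d/t → LHS [L T^-1], RHS [L T^-1] ✓
Step 2: a = v/t → LHS [L T^-2], RHS [L T^-2] ✓
Step 3: a = d/t/t → LHS [L T^-2], RHS [L T^-2] ✓
Step 4: a = d/t² → LHS [L T^-2], RHS [L T^-2] ✓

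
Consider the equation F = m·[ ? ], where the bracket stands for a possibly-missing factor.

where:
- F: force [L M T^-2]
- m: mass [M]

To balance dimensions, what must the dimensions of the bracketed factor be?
[L T^-2] — acceleration (e.g. a)

F has dimensions [L M T^-2]; m has dimensions [M].
The bracketed factor must supply [L M T^-2] / [M] = [L T^-2].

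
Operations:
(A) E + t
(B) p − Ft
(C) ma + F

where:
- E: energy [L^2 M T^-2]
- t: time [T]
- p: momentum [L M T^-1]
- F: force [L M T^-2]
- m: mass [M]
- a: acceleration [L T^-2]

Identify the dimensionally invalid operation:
(A) E + t

(A) E + t: E [L^2 M T^-2] and t [T] — different dimensions cannot be added/subtracted ✗
(B) p − Ft: p [L M T^-1] and Ft [L M T^-1] — same dimensions ✓
(C) ma + F: ma [L M T^-2] and F [L M T^-2] — same dimensions ✓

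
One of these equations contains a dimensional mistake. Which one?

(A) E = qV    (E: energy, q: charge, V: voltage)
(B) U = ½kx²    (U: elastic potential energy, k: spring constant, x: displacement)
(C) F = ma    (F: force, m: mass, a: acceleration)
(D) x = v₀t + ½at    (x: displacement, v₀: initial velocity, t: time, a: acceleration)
(D) x = v₀t + ½at

The equation (D) x = v₀t + ½at is dimensionally incorrect.

LHS (x): [L]
RHS terms:
  - v₀t: [L] ✓
  - ½at: [L T^-1] ✗ (does not match LHS)

The dimensions do not match. The other three equations balance.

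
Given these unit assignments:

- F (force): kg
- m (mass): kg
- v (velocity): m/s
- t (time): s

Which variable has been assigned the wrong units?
F

The variable F (force) should have units N, not kg.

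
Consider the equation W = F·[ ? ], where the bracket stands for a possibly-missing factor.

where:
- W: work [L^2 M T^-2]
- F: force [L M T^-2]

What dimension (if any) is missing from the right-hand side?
[L] — length (e.g. a distance d)

W has dimensions [L^2 M T^-2]; F has dimensions [L M T^-2].
The bracketed factor must supply [L^2 M T^-2] / [L M T^-2] = [L].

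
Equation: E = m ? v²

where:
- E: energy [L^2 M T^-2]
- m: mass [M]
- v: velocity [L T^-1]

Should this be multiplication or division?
multiplication (×): E = m × v²

E [L^2 M T^-2]; m [M]; v² [L^2 T^-2].
m × v² → [L^2 M T^-2] ✓
m ÷ v² → [L^-2 M T^2] ✗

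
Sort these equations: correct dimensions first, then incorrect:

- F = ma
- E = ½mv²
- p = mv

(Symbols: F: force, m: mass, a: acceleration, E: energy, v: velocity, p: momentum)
Dimensionally correct: F = ma, E = ½mv², p = mv
Dimensionally incorrect: none
Ordered (correct first, then incorrect): F = ma, E = ½mv², p = mv

- F = ma: LHS [L M T^-2], RHS [L M T^-2] → correct ✓
- E = ½mv²: LHS [L^2 M T^-2], RHS [L^2 M T^-2] → correct ✓
- p = mv: LHS [L M T^-1], RHS [L M T^-1] → correct ✓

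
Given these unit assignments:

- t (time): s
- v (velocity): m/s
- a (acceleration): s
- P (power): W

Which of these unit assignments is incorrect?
a

The variable a (acceleration) should have units m/s², not s.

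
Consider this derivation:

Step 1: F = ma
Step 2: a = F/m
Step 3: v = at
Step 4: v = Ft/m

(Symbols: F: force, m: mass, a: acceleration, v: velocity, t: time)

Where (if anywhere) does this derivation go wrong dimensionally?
No step introduces an error — all steps are dimensionally consistent.

Step 1: F = ma → LHS [L M T^-2], RHS [L M T^-2] ✓
Step 2: a = F/m → LHS [L T^-2], RHS [L T^-2] ✓
Step 3: v = at → LHS [L T^-1], RHS [L T^-1] ✓
Step 4: v = Ft/m → LHS [L T^-1], RHS [L T^-1] ✓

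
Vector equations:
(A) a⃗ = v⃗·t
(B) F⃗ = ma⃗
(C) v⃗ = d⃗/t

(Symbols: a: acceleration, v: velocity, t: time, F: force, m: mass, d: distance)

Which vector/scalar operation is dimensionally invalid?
(A) a⃗ = v⃗·t

(A) a⃗ = v⃗·t: LHS [L T^-2], RHS [L] ✗ — acceleration is velocity per time; should be v⃗/t
(B) F⃗ = ma⃗: LHS [L M T^-2], RHS [L M T^-2] ✓ — Force and acceleration are vectors, mass is a scalar
(C) v⃗ = d⃗/t: LHS [L T^-1], RHS [L T^-1] ✓ — displacement (vector) divided by time (scalar)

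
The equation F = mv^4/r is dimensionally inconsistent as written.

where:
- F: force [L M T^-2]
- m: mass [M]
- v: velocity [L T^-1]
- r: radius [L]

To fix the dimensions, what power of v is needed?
The exponent of v should be 2: F = mv^2/r

The LHS F has dimensions [L M T^-2]; v has dimensions [L T^-1].
As written, the RHS mv^4/r (exponent 4 on v) has dimensions [L^3 M T^-4], which does not match.
With exponent 2, the RHS mv^2/r has dimensions [L M T^-2], matching the LHS.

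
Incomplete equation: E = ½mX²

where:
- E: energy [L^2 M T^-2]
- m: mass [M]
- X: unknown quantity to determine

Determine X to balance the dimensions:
X = v (velocity), dimensions [L T^-1]

E has dimensions [L^2 M T^-2]; the rest of the RHS (½m) has dimensions [M].
So X² must have dimensions [L^2 T^-2], i.e. X has dimensions [L T^-1] — X = v (velocity).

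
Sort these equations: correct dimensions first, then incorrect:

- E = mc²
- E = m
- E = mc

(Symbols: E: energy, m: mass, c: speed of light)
Dimensionally correct: E = mc²
Dimensionally incorrect: E = m, E = mc
Ordered (correct first, then incorrect): E = mc², E = m, E = mc

- E = mc²: LHS [L^2 M T^-2], RHS [L^2 M T^-2] → correct ✓
- E = m: LHS [L^2 M T^-2], RHS [M] → incorrect ✗
- E = mc: LHS [L^2 M T^-2], RHS [L M T^-1] → incorrect ✗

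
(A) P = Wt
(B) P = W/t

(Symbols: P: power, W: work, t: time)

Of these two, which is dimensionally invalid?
(A)

(A) P = Wt: LHS [L^2 M T^-3], RHS [L^2 M T^-1] ✗
(B) P = W/t: LHS [L^2 M T^-3], RHS [L^2 M T^-3] ✓

Expression (A) P = Wt is dimensionally incorrect.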